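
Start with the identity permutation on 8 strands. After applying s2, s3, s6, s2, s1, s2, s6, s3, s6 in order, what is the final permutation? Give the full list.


Starting with identity [1, 2, 3, 4, 5, 6, 7, 8].
Apply generators in sequence:
  After s2: [1, 3, 2, 4, 5, 6, 7, 8]
  After s3: [1, 3, 4, 2, 5, 6, 7, 8]
  After s6: [1, 3, 4, 2, 5, 7, 6, 8]
  After s2: [1, 4, 3, 2, 5, 7, 6, 8]
  After s1: [4, 1, 3, 2, 5, 7, 6, 8]
  After s2: [4, 3, 1, 2, 5, 7, 6, 8]
  After s6: [4, 3, 1, 2, 5, 6, 7, 8]
  After s3: [4, 3, 2, 1, 5, 6, 7, 8]
  After s6: [4, 3, 2, 1, 5, 7, 6, 8]
Final permutation: [4, 3, 2, 1, 5, 7, 6, 8]

[4, 3, 2, 1, 5, 7, 6, 8]


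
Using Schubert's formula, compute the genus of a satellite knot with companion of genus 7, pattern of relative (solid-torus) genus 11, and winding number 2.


Schubert: g(satellite) = g_rel(pattern) + |winding| * g(companion),
where g_rel(pattern) is the genus of the pattern relative to the solid torus.
= 11 + 2 * 7
= 11 + 14 = 25

25


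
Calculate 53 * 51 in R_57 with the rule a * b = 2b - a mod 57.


53 * 51 = 2*51 - 53 mod 57
= 102 - 53 mod 57
= 49 mod 57 = 49

49


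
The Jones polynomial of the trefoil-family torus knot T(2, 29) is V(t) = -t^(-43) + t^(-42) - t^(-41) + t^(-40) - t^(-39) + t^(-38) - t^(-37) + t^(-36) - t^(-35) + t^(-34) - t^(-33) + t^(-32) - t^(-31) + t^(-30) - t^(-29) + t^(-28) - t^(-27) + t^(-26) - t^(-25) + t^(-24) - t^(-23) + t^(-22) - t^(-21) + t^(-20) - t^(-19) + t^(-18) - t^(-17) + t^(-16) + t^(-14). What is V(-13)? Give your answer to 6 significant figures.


Substituting t = -13 into V(t) = -t^(-43) + t^(-42) - t^(-41) + t^(-40) - t^(-39) + t^(-38) - t^(-37) + t^(-36) - t^(-35) + t^(-34) - t^(-33) + t^(-32) - t^(-31) + t^(-30) - t^(-29) + t^(-28) - t^(-27) + t^(-26) - t^(-25) + t^(-24) - t^(-23) + t^(-22) - t^(-21) + t^(-20) - t^(-19) + t^(-18) - t^(-17) + t^(-16) + t^(-14):
  (-)t^(-43) = 1.26019e-48
  (+)t^(-42) = 1.63825e-47
  (-)t^(-41) = 2.12972e-46
  (+)t^(-40) = 2.76864e-45
  (-)t^(-39) = 3.59923e-44
  (+)t^(-38) = 4.679e-43
  (-)t^(-37) = 6.08269e-42
  (+)t^(-36) = 7.9075e-41
  (-)t^(-35) = 1.02798e-39
  (+)t^(-34) = 1.33637e-38
  (-)t^(-33) = 1.73728e-37
  (+)t^(-32) = 2.25846e-36
  (-)t^(-31) = 2.936e-35
  (+)t^(-30) = 3.8168e-34
  (-)t^(-29) = 4.96184e-33
  (+)t^(-28) = 6.45039e-32
  (-)t^(-27) = 8.38551e-31
  (+)t^(-26) = 1.09012e-29
  (-)t^(-25) = 1.41715e-28
  (+)t^(-24) = 1.8423e-27
  (-)t^(-23) = 2.39499e-26
  (+)t^(-22) = 3.11348e-25
  (-)t^(-21) = 4.04753e-24
  (+)t^(-20) = 5.26178e-23
  (-)t^(-19) = 6.84032e-22
  (+)t^(-18) = 8.89241e-21
  (-)t^(-17) = 1.15601e-19
  (+)t^(-16) = 1.50282e-18
  (+)t^(-14) = 2.53976e-16
Sum = (1.26019e-48) + (1.63825e-47) + (2.12972e-46) + (2.76864e-45) + (3.59923e-44) + (4.679e-43) + (6.08269e-42) + (7.9075e-41) + (1.02798e-39) + (1.33637e-38) + (1.73728e-37) + (2.25846e-36) + (2.936e-35) + (3.8168e-34) + (4.96184e-33) + (6.45039e-32) + (8.38551e-31) + (1.09012e-29) + (1.41715e-28) + (1.8423e-27) + (2.39499e-26) + (3.11348e-25) + (4.04753e-24) + (5.26178e-23) + (6.84032e-22) + (8.89241e-21) + (1.15601e-19) + (1.50282e-18) + (2.53976e-16)
= 2.556042801e-16
Rounded to 6 significant figures: 2.55604e-16

2.55604e-16


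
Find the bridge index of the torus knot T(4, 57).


The bridge number of T(p,q) is min(p,q).
min(4, 57) = 4

4


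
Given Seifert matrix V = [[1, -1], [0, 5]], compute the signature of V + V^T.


Step 1: V + V^T = [[2, -1], [-1, 10]]
Step 2: trace = 12, det = 19
Step 3: Discriminant = 12^2 - 4*19 = 68
Step 4: Eigenvalues: 10.1231, 1.87689
Step 5: Signature = (# positive eigenvalues) - (# negative eigenvalues) = 2

2


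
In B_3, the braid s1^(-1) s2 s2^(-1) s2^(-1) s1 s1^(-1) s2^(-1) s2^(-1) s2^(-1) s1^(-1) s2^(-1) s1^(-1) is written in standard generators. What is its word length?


The word length counts the number of generators (including inverses).
Listing each generator: s1^(-1), s2, s2^(-1), s2^(-1), s1, s1^(-1), s2^(-1), s2^(-1), s2^(-1), s1^(-1), s2^(-1), s1^(-1)
There are 12 generators in this braid word.

12


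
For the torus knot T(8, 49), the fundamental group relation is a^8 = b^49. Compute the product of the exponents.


The relation is a^8 = b^49.
Product of exponents = 8 * 49
= 392

392


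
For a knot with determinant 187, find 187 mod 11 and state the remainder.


Step 1: A knot is p-colorable if and only if p divides its determinant.
Step 2: Compute 187 mod 11.
187 = 17 * 11 + 0
Step 3: 187 mod 11 = 0
Step 4: The knot is 11-colorable: yes

0


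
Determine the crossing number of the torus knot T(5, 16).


For a torus knot T(p, q) with gcd(p,q)=1,
the crossing number is min(p*(q-1), q*(p-1)).
p*(q-1) = 5*15 = 75
q*(p-1) = 16*4 = 64
min(75, 64) = 64

64


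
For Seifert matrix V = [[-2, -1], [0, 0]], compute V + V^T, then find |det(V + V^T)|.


Step 1: Form V + V^T where V = [[-2, -1], [0, 0]]
  V^T = [[-2, 0], [-1, 0]]
  V + V^T = [[-4, -1], [-1, 0]]
Step 2: det(V + V^T) = (-4)*0 - (-1)*(-1)
  = 0 - 1 = -1
Step 3: Knot determinant = |det(V + V^T)| = |-1| = 1

1


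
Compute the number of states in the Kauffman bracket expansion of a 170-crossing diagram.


Each crossing contributes 2 choices (A-smoothing or B-smoothing).
Total states = 2^170 = 1496577676626844588240573268701473812127674924007424

1496577676626844588240573268701473812127674924007424


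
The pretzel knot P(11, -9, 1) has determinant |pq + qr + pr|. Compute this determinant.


Step 1: Compute pq + qr + pr.
pq = 11*(-9) = -99
qr = (-9)*1 = -9
pr = 11*1 = 11
pq + qr + pr = -99 + (-9) + 11 = -97
Step 2: Take absolute value.
det(P(11,-9,1)) = |-97| = 97

97


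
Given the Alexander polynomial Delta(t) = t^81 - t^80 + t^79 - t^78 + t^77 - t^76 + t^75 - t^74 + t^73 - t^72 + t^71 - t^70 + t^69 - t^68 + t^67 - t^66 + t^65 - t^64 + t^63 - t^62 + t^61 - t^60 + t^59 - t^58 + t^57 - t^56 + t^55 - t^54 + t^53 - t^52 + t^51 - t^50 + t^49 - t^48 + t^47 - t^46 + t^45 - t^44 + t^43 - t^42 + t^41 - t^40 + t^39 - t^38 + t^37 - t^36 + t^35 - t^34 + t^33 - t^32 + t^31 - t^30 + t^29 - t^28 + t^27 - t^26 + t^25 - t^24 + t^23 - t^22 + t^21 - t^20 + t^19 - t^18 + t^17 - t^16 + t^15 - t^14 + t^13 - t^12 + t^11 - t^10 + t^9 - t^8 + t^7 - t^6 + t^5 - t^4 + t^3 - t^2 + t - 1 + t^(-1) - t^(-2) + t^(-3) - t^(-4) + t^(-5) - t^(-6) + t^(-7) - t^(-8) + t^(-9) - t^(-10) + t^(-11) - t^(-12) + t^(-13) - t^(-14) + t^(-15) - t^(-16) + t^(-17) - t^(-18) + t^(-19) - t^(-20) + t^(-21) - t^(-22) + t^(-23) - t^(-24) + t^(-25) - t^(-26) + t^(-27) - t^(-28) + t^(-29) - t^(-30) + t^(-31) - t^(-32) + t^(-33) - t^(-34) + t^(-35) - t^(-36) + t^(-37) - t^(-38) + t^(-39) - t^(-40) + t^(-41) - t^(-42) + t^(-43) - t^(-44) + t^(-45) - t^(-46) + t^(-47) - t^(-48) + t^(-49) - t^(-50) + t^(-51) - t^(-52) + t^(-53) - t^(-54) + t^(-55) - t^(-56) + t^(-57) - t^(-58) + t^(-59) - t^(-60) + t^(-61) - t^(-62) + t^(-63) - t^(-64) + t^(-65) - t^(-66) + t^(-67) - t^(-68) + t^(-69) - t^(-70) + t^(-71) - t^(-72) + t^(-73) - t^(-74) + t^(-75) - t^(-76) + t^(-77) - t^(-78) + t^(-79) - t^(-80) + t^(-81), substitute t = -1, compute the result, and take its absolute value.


Step 1: The polynomial has 163 terms with alternating signs, exponents from 81 down to -81.
Step 2: Substitute t = -1. The i-th term has coefficient (-1)^i and exponent (m-i),
  so its value is (-1)^i * (-1)^(m-i) = (-1)^m = -1 for every i.
Step 3: All 163 terms equal -1, so Delta(-1) = 163 * (-1) = -163
Step 4: |Delta(-1)| = 163

163


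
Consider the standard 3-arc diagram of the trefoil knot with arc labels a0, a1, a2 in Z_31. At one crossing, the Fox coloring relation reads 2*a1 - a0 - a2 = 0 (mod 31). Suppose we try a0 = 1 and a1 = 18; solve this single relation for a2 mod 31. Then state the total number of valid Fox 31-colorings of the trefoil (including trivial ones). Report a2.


Step 1: Apply the given crossing relation 2*a1 - a0 - a2 = 0 (mod 31).
  a2 = 2*a1 - a0 mod 31
  a2 = 2*18 - 1 mod 31
  a2 = 36 - 1 mod 31
  a2 = 35 mod 31 = 4
Step 2: The trefoil has determinant 3.
  Number of Fox p-colorings (p prime) is p^2 if p = 3, else p.
  Since 31 does not divide 3, only trivial (constant) colorings exist.
  (So the trial a0 = 1, a1 = 18 with a0 != a1 does NOT extend to a valid coloring of the whole trefoil: the other two crossing relations require 3*(a1 - a0) = 0 (mod 31), which fails.)
  Total colorings = 31
Step 3: a2 = 4, total Fox 31-colorings = 31

4


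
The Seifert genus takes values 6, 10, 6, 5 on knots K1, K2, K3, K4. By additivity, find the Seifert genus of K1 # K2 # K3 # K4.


The Seifert genus is additive under connected sum.
Seifert genus(K1 # K2 # K3 # K4) = (6) + (10) + (6) + (5)
= 27

27


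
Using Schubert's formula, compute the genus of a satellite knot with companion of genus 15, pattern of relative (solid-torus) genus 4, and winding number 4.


Schubert: g(satellite) = g_rel(pattern) + |winding| * g(companion),
where g_rel(pattern) is the genus of the pattern relative to the solid torus.
= 4 + 4 * 15
= 4 + 60 = 64

64


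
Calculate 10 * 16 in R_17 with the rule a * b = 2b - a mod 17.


10 * 16 = 2*16 - 10 mod 17
= 32 - 10 mod 17
= 22 mod 17 = 5

5


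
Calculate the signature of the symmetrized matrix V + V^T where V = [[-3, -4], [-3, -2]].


Step 1: V + V^T = [[-6, -7], [-7, -4]]
Step 2: trace = -10, det = -25
Step 3: Discriminant = (-10)^2 - 4*(-25) = 200
Step 4: Eigenvalues: 2.07107, -12.0711
Step 5: Signature = (# positive eigenvalues) - (# negative eigenvalues) = 0

0


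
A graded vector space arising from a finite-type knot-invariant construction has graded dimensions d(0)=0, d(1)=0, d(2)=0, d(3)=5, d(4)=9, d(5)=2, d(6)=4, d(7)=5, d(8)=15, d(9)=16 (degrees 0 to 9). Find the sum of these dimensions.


Total dimension = d(0) + d(1) + ... + d(9)
= 0 + 0 + 0 + 5 + 9 + 2 + 4 + 5 + 15 + 16
= 56

56


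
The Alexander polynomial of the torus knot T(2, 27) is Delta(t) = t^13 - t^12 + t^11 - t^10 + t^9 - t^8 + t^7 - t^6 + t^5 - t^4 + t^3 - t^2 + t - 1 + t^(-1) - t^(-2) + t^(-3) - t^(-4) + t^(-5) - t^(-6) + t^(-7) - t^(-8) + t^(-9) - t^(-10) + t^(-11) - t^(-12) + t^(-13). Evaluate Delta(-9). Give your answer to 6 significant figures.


Substituting t = -9 into Delta(t) = t^13 - t^12 + t^11 - t^10 + t^9 - t^8 + t^7 - t^6 + t^5 - t^4 + t^3 - t^2 + t - 1 + t^(-1) - t^(-2) + t^(-3) - t^(-4) + t^(-5) - t^(-6) + t^(-7) - t^(-8) + t^(-9) - t^(-10) + t^(-11) - t^(-12) + t^(-13):
Term values: (-2541865828329) + (-282429536481) + (-31381059609) + (-3486784401) + (-387420489) + (-43046721) + (-4782969) + (-531441) + (-59049) + (-6561) + (-729) + (-81) + (-9) + (-1) + (-0.111111) + (-0.0123457) + (-0.00137174) + (-0.000152416) + (-1.69351e-05) + (-1.88168e-06) + (-2.09075e-07) + (-2.32306e-08) + (-2.58117e-09) + (-2.86797e-10) + (-3.18664e-11) + (-3.54071e-12) + (-3.93412e-13)
Sum = -2.859599057e+12
Rounded to 6 significant figures: -2.8596e+12

-2.8596e+12


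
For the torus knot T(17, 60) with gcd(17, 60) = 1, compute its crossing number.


For a torus knot T(p, q) with gcd(p,q)=1,
the crossing number is min(p*(q-1), q*(p-1)).
p*(q-1) = 17*59 = 1003
q*(p-1) = 60*16 = 960
min(1003, 960) = 960

960


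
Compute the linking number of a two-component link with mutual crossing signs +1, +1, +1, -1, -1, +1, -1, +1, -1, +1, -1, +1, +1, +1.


Step 1: Count positive crossings: 9
Step 2: Count negative crossings: 5
Step 3: Sum of signs = 9 - 5 = 4
Step 4: Linking number = sum/2 = 4/2 = 2

2


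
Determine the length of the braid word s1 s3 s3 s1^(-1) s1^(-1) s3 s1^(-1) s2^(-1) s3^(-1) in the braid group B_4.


The word length counts the number of generators (including inverses).
Listing each generator: s1, s3, s3, s1^(-1), s1^(-1), s3, s1^(-1), s2^(-1), s3^(-1)
There are 9 generators in this braid word.

9


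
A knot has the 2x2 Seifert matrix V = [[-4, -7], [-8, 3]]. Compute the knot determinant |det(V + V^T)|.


Step 1: Form V + V^T where V = [[-4, -7], [-8, 3]]
  V^T = [[-4, -8], [-7, 3]]
  V + V^T = [[-8, -15], [-15, 6]]
Step 2: det(V + V^T) = (-8)*6 - (-15)*(-15)
  = -48 - 225 = -273
Step 3: Knot determinant = |det(V + V^T)| = |-273| = 273

273


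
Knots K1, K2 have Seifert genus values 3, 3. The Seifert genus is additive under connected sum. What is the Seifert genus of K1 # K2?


The Seifert genus is additive under connected sum.
Seifert genus(K1 # K2) = (3) + (3)
= 6

6


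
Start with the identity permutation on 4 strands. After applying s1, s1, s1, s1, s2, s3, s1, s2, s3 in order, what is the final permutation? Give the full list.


Starting with identity [1, 2, 3, 4].
Apply generators in sequence:
  After s1: [2, 1, 3, 4]
  After s1: [1, 2, 3, 4]
  After s1: [2, 1, 3, 4]
  After s1: [1, 2, 3, 4]
  After s2: [1, 3, 2, 4]
  After s3: [1, 3, 4, 2]
  After s1: [3, 1, 4, 2]
  After s2: [3, 4, 1, 2]
  After s3: [3, 4, 2, 1]
Final permutation: [3, 4, 2, 1]

[3, 4, 2, 1]


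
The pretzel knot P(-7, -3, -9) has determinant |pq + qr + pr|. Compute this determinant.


Step 1: Compute pq + qr + pr.
pq = (-7)*(-3) = 21
qr = (-3)*(-9) = 27
pr = (-7)*(-9) = 63
pq + qr + pr = 21 + 27 + 63 = 111
Step 2: Take absolute value.
det(P(-7,-3,-9)) = |111| = 111

111


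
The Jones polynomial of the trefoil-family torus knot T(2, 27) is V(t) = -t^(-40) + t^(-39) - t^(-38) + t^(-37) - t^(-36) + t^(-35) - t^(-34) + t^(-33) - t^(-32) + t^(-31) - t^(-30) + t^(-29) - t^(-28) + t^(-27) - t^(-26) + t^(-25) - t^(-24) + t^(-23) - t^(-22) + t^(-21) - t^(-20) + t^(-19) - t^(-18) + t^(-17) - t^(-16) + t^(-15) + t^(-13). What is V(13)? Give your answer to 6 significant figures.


Substituting t = 13 into V(t) = -t^(-40) + t^(-39) - t^(-38) + t^(-37) - t^(-36) + t^(-35) - t^(-34) + t^(-33) - t^(-32) + t^(-31) - t^(-30) + t^(-29) - t^(-28) + t^(-27) - t^(-26) + t^(-25) - t^(-24) + t^(-23) - t^(-22) + t^(-21) - t^(-20) + t^(-19) - t^(-18) + t^(-17) - t^(-16) + t^(-15) + t^(-13):
  (-)t^(-40) = -2.76864e-45
  (+)t^(-39) = 3.59923e-44
  (-)t^(-38) = -4.679e-43
  (+)t^(-37) = 6.08269e-42
  (-)t^(-36) = -7.9075e-41
  (+)t^(-35) = 1.02798e-39
  (-)t^(-34) = -1.33637e-38
  (+)t^(-33) = 1.73728e-37
  (-)t^(-32) = -2.25846e-36
  (+)t^(-31) = 2.936e-35
  (-)t^(-30) = -3.8168e-34
  (+)t^(-29) = 4.96184e-33
  (-)t^(-28) = -6.45039e-32
  (+)t^(-27) = 8.38551e-31
  (-)t^(-26) = -1.09012e-29
  (+)t^(-25) = 1.41715e-28
  (-)t^(-24) = -1.8423e-27
  (+)t^(-23) = 2.39499e-26
  (-)t^(-22) = -3.11348e-25
  (+)t^(-21) = 4.04753e-24
  (-)t^(-20) = -5.26178e-23
  (+)t^(-19) = 6.84032e-22
  (-)t^(-18) = -8.89241e-21
  (+)t^(-17) = 1.15601e-19
  (-)t^(-16) = -1.50282e-18
  (+)t^(-15) = 1.95366e-17
  (+)t^(-13) = 3.30169e-15
Sum = (-2.76864e-45) + (3.59923e-44) + (-4.679e-43) + (6.08269e-42) + (-7.9075e-41) + (1.02798e-39) + (-1.33637e-38) + (1.73728e-37) + (-2.25846e-36) + (2.936e-35) + (-3.8168e-34) + (4.96184e-33) + (-6.45039e-32) + (8.38551e-31) + (-1.09012e-29) + (1.41715e-28) + (-1.8423e-27) + (2.39499e-26) + (-3.11348e-25) + (4.04753e-24) + (-5.26178e-23) + (6.84032e-22) + (-8.89241e-21) + (1.15601e-19) + (-1.50282e-18) + (1.95366e-17) + (3.30169e-15)
= 3.319832114e-15
Rounded to 6 significant figures: 3.31983e-15

3.31983e-15


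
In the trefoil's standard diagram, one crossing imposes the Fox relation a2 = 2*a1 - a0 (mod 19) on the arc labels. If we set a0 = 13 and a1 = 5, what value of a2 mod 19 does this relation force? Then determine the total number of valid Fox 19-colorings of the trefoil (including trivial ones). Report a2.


Step 1: Apply the given crossing relation 2*a1 - a0 - a2 = 0 (mod 19).
  a2 = 2*a1 - a0 mod 19
  a2 = 2*5 - 13 mod 19
  a2 = 10 - 13 mod 19
  a2 = -3 mod 19 = 16
Step 2: The trefoil has determinant 3.
  Number of Fox p-colorings (p prime) is p^2 if p = 3, else p.
  Since 19 does not divide 3, only trivial (constant) colorings exist.
  (So the trial a0 = 13, a1 = 5 with a0 != a1 does NOT extend to a valid coloring of the whole trefoil: the other two crossing relations require 3*(a1 - a0) = 0 (mod 19), which fails.)
  Total colorings = 19
Step 3: a2 = 16, total Fox 19-colorings = 19

16


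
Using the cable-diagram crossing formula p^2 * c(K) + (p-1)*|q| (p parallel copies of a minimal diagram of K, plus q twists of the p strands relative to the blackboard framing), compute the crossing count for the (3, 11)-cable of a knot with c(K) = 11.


Step 1: Each of the c(K) crossings of the companion diagram becomes p*p = p^2 crossings among the p parallel strands, and each of the |q| twists s_1 s_2 ... s_(p-1) adds (p-1) crossings.
  Crossings = p^2 * c(K) + (p-1)*|q|
Step 2: = 3^2 * 11 + (3-1)*11
Step 3: = 9*11 + 2*11
Step 4: = 99 + 22 = 121

121


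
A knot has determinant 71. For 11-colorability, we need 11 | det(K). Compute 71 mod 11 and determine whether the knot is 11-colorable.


Step 1: A knot is p-colorable if and only if p divides its determinant.
Step 2: Compute 71 mod 11.
71 = 6 * 11 + 5
Step 3: 71 mod 11 = 5
Step 4: The knot is 11-colorable: no

5


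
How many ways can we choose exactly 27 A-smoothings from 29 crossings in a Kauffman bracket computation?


We choose which 27 of 29 crossings get A-smoothings.
C(29, 27) = 29! / (27! * 2!)
= 406

406


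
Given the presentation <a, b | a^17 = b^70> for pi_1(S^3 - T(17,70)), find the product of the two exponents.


The relation is a^17 = b^70.
Product of exponents = 17 * 70
= 1190

1190


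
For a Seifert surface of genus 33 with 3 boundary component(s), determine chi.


chi = 2 - 2g - b
= 2 - 2*33 - 3
= 2 - 66 - 3 = -67

-67


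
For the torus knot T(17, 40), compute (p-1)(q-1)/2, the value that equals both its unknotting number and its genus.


For a torus knot T(p,q), both the unknotting number and genus equal (p-1)(q-1)/2.
= (17-1)(40-1)/2
= 16*39/2
= 624/2 = 312

312


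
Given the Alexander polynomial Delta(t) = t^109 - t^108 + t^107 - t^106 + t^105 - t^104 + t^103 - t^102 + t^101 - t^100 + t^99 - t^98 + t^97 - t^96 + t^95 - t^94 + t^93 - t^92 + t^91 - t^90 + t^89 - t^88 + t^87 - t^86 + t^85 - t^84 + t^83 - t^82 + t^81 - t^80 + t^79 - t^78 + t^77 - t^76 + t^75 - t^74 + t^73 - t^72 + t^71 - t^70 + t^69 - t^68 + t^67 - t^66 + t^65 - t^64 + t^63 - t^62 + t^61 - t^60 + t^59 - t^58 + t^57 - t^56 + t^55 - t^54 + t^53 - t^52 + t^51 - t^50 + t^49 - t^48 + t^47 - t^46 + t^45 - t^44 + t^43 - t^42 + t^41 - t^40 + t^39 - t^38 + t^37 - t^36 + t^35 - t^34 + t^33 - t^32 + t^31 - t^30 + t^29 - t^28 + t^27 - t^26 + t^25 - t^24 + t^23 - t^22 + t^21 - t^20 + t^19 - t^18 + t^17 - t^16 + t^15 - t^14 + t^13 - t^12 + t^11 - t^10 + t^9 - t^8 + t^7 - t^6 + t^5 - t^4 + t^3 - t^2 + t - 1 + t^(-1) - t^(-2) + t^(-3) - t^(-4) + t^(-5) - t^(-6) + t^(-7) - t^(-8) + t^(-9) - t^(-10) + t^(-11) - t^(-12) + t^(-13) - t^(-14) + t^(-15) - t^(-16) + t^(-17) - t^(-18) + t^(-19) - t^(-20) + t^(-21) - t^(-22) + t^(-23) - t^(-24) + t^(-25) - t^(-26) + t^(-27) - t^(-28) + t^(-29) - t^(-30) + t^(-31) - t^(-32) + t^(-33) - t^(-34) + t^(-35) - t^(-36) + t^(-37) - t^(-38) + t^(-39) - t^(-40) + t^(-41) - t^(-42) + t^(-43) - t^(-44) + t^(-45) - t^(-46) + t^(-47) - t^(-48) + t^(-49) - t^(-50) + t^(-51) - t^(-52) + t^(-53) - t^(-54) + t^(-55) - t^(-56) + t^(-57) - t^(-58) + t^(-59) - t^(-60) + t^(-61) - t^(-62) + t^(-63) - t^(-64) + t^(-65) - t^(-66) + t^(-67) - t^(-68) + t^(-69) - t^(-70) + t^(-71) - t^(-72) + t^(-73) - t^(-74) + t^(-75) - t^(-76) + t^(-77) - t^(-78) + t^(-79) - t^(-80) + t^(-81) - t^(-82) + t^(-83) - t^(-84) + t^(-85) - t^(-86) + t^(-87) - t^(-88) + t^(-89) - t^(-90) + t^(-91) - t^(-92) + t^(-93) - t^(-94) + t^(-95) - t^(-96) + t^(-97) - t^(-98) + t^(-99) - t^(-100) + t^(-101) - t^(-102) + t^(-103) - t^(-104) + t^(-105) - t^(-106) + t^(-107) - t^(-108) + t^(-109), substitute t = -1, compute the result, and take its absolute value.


Step 1: The polynomial has 219 terms with alternating signs, exponents from 109 down to -109.
Step 2: Substitute t = -1. The i-th term has coefficient (-1)^i and exponent (m-i),
  so its value is (-1)^i * (-1)^(m-i) = (-1)^m = -1 for every i.
Step 3: All 219 terms equal -1, so Delta(-1) = 219 * (-1) = -219
Step 4: |Delta(-1)| = 219

219


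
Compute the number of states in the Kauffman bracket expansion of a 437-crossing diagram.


Each crossing contributes 2 choices (A-smoothing or B-smoothing).
Total states = 2^437 = 354901720847464302026037015570314714039863945648104521621821386318671527399120079749116723981329865996466075003059657194108692201472

354901720847464302026037015570314714039863945648104521621821386318671527399120079749116723981329865996466075003059657194108692201472


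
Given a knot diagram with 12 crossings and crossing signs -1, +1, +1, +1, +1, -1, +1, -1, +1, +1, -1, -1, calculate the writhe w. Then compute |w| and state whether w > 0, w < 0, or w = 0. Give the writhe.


Step 1: Count positive crossings (+1).
Positive crossings: 7
Step 2: Count negative crossings (-1).
Negative crossings: 5
Step 3: Writhe = (positive) - (negative)
w = 7 - 5 = 2
Step 4: |w| = 2, and w is positive

2


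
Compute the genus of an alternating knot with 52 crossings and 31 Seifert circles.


For alternating knots, g = (c - s + 1)/2.
= (52 - 31 + 1)/2
= 22/2 = 11

11


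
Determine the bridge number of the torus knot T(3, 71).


The bridge number of T(p,q) is min(p,q).
min(3, 71) = 3

3


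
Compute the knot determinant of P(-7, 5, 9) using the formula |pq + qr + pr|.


Step 1: Compute pq + qr + pr.
pq = (-7)*5 = -35
qr = 5*9 = 45
pr = (-7)*9 = -63
pq + qr + pr = -35 + 45 + (-63) = -53
Step 2: Take absolute value.
det(P(-7,5,9)) = |-53| = 53

53


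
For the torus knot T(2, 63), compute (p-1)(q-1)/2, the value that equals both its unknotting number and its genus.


For a torus knot T(p,q), both the unknotting number and genus equal (p-1)(q-1)/2.
= (2-1)(63-1)/2
= 1*62/2
= 62/2 = 31

31


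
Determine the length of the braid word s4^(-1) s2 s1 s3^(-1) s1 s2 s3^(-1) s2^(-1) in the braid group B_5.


The word length counts the number of generators (including inverses).
Listing each generator: s4^(-1), s2, s1, s3^(-1), s1, s2, s3^(-1), s2^(-1)
There are 8 generators in this braid word.

8


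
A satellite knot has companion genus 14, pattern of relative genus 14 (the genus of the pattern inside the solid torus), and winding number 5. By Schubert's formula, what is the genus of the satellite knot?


Schubert: g(satellite) = g_rel(pattern) + |winding| * g(companion),
where g_rel(pattern) is the genus of the pattern relative to the solid torus.
= 14 + 5 * 14
= 14 + 70 = 84

84


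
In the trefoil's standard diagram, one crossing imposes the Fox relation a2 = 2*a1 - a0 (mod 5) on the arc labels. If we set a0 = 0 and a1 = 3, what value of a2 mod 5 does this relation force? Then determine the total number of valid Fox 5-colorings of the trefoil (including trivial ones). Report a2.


Step 1: Apply the given crossing relation 2*a1 - a0 - a2 = 0 (mod 5).
  a2 = 2*a1 - a0 mod 5
  a2 = 2*3 - 0 mod 5
  a2 = 6 - 0 mod 5
  a2 = 6 mod 5 = 1
Step 2: The trefoil has determinant 3.
  Number of Fox p-colorings (p prime) is p^2 if p = 3, else p.
  Since 5 does not divide 3, only trivial (constant) colorings exist.
  (So the trial a0 = 0, a1 = 3 with a0 != a1 does NOT extend to a valid coloring of the whole trefoil: the other two crossing relations require 3*(a1 - a0) = 0 (mod 5), which fails.)
  Total colorings = 5
Step 3: a2 = 1, total Fox 5-colorings = 5

1


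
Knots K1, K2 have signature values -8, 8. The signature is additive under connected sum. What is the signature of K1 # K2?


The signature is additive under connected sum.
signature(K1 # K2) = (-8) + (8)
= 0

0


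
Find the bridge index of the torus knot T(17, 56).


The bridge number of T(p,q) is min(p,q).
min(17, 56) = 17

17


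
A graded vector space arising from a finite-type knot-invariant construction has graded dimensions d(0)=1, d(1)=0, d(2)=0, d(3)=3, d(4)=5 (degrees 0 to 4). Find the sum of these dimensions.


Total dimension = d(0) + d(1) + ... + d(4)
= 1 + 0 + 0 + 3 + 5
= 9

9


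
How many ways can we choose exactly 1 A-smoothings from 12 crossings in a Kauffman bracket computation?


We choose which 1 of 12 crossings get A-smoothings.
C(12, 1) = 12! / (1! * 11!)
= 12

12


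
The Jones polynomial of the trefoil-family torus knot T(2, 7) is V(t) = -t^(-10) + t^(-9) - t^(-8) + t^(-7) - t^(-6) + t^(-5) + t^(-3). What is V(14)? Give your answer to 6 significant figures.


Substituting t = 14 into V(t) = -t^(-10) + t^(-9) - t^(-8) + t^(-7) - t^(-6) + t^(-5) + t^(-3):
  (-)t^(-10) = -3.45716e-12
  (+)t^(-9) = 4.84003e-11
  (-)t^(-8) = -6.77604e-10
  (+)t^(-7) = 9.48645e-09
  (-)t^(-6) = -1.3281e-07
  (+)t^(-5) = 1.85934e-06
  (+)t^(-3) = 0.000364431
Sum = (-3.45716e-12) + (4.84003e-11) + (-6.77604e-10) + (9.48645e-09) + (-1.3281e-07) + (1.85934e-06) + (0.000364431)
= 0.0003661668747
Rounded to 6 significant figures: 0.000366167

0.000366167


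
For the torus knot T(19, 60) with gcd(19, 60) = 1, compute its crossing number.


For a torus knot T(p, q) with gcd(p,q)=1,
the crossing number is min(p*(q-1), q*(p-1)).
p*(q-1) = 19*59 = 1121
q*(p-1) = 60*18 = 1080
min(1121, 1080) = 1080

1080


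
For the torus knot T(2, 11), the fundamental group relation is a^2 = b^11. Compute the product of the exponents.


The relation is a^2 = b^11.
Product of exponents = 2 * 11
= 22

22


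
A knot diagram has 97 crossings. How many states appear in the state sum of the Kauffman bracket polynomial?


Each crossing contributes 2 choices (A-smoothing or B-smoothing).
Total states = 2^97 = 158456325028528675187087900672

158456325028528675187087900672


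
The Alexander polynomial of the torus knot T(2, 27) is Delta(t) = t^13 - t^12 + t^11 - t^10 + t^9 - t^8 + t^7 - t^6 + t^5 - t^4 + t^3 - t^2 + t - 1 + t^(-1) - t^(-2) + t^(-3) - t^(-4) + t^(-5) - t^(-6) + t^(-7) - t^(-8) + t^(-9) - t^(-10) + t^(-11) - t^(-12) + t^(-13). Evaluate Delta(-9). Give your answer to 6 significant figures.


Substituting t = -9 into Delta(t) = t^13 - t^12 + t^11 - t^10 + t^9 - t^8 + t^7 - t^6 + t^5 - t^4 + t^3 - t^2 + t - 1 + t^(-1) - t^(-2) + t^(-3) - t^(-4) + t^(-5) - t^(-6) + t^(-7) - t^(-8) + t^(-9) - t^(-10) + t^(-11) - t^(-12) + t^(-13):
Term values: (-2541865828329) + (-282429536481) + (-31381059609) + (-3486784401) + (-387420489) + (-43046721) + (-4782969) + (-531441) + (-59049) + (-6561) + (-729) + (-81) + (-9) + (-1) + (-0.111111) + (-0.0123457) + (-0.00137174) + (-0.000152416) + (-1.69351e-05) + (-1.88168e-06) + (-2.09075e-07) + (-2.32306e-08) + (-2.58117e-09) + (-2.86797e-10) + (-3.18664e-11) + (-3.54071e-12) + (-3.93412e-13)
Sum = -2.859599057e+12
Rounded to 6 significant figures: -2.8596e+12

-2.8596e+12


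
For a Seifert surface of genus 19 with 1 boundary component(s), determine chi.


chi = 2 - 2g - b
= 2 - 2*19 - 1
= 2 - 38 - 1 = -37

-37


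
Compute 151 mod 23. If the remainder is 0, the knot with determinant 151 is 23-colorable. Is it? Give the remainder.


Step 1: A knot is p-colorable if and only if p divides its determinant.
Step 2: Compute 151 mod 23.
151 = 6 * 23 + 13
Step 3: 151 mod 23 = 13
Step 4: The knot is 23-colorable: no

13


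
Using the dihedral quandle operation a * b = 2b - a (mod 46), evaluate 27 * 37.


27 * 37 = 2*37 - 27 mod 46
= 74 - 27 mod 46
= 47 mod 46 = 1

1


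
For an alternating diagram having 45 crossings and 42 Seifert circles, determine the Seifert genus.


For alternating knots, g = (c - s + 1)/2.
= (45 - 42 + 1)/2
= 4/2 = 2

2


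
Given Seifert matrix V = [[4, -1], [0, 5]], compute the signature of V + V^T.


Step 1: V + V^T = [[8, -1], [-1, 10]]
Step 2: trace = 18, det = 79
Step 3: Discriminant = 18^2 - 4*79 = 8
Step 4: Eigenvalues: 10.4142, 7.58579
Step 5: Signature = (# positive eigenvalues) - (# negative eigenvalues) = 2

2


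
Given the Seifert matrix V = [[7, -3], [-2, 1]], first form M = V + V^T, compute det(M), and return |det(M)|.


Step 1: Form V + V^T where V = [[7, -3], [-2, 1]]
  V^T = [[7, -2], [-3, 1]]
  V + V^T = [[14, -5], [-5, 2]]
Step 2: det(V + V^T) = 14*2 - (-5)*(-5)
  = 28 - 25 = 3
Step 3: Knot determinant = |det(V + V^T)| = |3| = 3

3


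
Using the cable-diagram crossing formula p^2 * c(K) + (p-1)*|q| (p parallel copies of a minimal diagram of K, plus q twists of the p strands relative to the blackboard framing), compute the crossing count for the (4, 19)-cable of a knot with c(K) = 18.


Step 1: Each of the c(K) crossings of the companion diagram becomes p*p = p^2 crossings among the p parallel strands, and each of the |q| twists s_1 s_2 ... s_(p-1) adds (p-1) crossings.
  Crossings = p^2 * c(K) + (p-1)*|q|
Step 2: = 4^2 * 18 + (4-1)*19
Step 3: = 16*18 + 3*19
Step 4: = 288 + 57 = 345

345


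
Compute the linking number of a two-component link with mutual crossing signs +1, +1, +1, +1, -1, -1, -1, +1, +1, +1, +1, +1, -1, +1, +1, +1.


Step 1: Count positive crossings: 12
Step 2: Count negative crossings: 4
Step 3: Sum of signs = 12 - 4 = 8
Step 4: Linking number = sum/2 = 8/2 = 4

4


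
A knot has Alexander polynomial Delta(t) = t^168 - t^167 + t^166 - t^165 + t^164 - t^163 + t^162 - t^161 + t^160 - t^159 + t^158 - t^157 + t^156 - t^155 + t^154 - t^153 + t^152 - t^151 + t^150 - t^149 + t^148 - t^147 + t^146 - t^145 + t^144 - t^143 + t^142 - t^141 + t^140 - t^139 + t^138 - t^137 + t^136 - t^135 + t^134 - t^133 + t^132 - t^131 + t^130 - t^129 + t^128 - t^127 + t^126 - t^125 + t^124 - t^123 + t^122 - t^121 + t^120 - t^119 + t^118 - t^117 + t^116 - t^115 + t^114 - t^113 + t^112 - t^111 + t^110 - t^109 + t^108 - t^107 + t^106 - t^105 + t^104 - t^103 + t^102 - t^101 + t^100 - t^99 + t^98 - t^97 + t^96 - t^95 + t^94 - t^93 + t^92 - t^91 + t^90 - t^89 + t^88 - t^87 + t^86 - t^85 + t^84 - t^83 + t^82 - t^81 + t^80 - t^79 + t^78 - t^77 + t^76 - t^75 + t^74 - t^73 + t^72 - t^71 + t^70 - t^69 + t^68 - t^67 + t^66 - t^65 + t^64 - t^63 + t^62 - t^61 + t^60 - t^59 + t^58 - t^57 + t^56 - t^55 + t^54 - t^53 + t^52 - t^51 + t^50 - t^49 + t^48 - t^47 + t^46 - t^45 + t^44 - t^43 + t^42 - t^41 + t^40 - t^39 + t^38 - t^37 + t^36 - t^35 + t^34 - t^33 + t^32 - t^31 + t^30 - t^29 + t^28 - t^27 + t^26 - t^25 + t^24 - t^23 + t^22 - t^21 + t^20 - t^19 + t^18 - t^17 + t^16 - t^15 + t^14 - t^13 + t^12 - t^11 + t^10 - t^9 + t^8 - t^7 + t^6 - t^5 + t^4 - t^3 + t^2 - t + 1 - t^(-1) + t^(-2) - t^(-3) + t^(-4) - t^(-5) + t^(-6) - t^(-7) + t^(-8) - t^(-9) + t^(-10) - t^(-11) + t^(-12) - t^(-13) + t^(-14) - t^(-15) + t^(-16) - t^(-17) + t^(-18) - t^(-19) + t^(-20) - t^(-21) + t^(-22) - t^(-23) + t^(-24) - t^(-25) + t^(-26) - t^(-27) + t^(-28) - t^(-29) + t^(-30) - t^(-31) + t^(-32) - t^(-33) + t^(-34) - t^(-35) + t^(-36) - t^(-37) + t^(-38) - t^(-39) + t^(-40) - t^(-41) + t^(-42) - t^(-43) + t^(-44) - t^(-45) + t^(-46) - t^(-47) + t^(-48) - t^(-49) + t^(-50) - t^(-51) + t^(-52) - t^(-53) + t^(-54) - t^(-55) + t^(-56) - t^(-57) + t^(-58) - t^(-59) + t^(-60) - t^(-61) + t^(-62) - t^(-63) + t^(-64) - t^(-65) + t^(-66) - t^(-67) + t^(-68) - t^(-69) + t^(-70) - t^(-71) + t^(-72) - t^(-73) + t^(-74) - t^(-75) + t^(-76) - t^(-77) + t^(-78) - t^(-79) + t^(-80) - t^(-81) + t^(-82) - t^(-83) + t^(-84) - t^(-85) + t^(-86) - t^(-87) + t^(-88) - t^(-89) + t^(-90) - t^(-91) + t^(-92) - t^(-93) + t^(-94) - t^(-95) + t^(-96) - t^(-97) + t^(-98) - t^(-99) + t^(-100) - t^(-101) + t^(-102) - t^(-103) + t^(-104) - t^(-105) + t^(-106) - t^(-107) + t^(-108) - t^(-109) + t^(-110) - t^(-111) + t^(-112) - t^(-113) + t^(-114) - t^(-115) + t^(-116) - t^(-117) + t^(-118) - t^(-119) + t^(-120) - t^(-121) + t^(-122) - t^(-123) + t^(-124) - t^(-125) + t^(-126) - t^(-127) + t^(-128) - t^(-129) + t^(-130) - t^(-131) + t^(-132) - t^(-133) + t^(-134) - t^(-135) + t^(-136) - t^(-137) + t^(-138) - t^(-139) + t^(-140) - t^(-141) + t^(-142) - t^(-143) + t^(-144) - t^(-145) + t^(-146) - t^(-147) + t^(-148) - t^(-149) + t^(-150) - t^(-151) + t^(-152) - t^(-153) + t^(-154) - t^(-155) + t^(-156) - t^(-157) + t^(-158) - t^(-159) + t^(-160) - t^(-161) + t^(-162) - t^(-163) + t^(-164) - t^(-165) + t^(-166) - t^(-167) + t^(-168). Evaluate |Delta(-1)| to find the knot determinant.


Step 1: The polynomial has 337 terms with alternating signs, exponents from 168 down to -168.
Step 2: Substitute t = -1. The i-th term has coefficient (-1)^i and exponent (m-i),
  so its value is (-1)^i * (-1)^(m-i) = (-1)^m = 1 for every i.
Step 3: All 337 terms equal 1, so Delta(-1) = 337 * (1) = 337
Step 4: |Delta(-1)| = 337

337


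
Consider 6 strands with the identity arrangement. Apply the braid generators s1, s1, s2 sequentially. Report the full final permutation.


Starting with identity [1, 2, 3, 4, 5, 6].
Apply generators in sequence:
  After s1: [2, 1, 3, 4, 5, 6]
  After s1: [1, 2, 3, 4, 5, 6]
  After s2: [1, 3, 2, 4, 5, 6]
Final permutation: [1, 3, 2, 4, 5, 6]

[1, 3, 2, 4, 5, 6]


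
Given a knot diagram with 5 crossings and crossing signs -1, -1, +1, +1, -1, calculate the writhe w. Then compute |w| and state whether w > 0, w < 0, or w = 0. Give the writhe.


Step 1: Count positive crossings (+1).
Positive crossings: 2
Step 2: Count negative crossings (-1).
Negative crossings: 3
Step 3: Writhe = (positive) - (negative)
w = 2 - 3 = -1
Step 4: |w| = 1, and w is negative

-1


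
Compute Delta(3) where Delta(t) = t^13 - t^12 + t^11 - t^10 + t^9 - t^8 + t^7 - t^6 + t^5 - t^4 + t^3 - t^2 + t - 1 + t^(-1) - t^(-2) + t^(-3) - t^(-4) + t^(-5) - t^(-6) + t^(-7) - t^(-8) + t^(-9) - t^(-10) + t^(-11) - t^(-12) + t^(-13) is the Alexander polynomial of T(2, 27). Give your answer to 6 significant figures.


Substituting t = 3 into Delta(t) = t^13 - t^12 + t^11 - t^10 + t^9 - t^8 + t^7 - t^6 + t^5 - t^4 + t^3 - t^2 + t - 1 + t^(-1) - t^(-2) + t^(-3) - t^(-4) + t^(-5) - t^(-6) + t^(-7) - t^(-8) + t^(-9) - t^(-10) + t^(-11) - t^(-12) + t^(-13):
Term values: (1594323) + (-531441) + (177147) + (-59049) + (19683) + (-6561) + (2187) + (-729) + (243) + (-81) + (27) + (-9) + (3) + (-1) + (0.333333) + (-0.111111) + (0.037037) + (-0.0123457) + (0.00411523) + (-0.00137174) + (0.000457247) + (-0.000152416) + (5.08053e-05) + (-1.69351e-05) + (5.64503e-06) + (-1.88168e-06) + (6.27225e-07)
Sum = 1195742.25
Rounded to 6 significant figures: 1.19574e+06

1.19574e+06


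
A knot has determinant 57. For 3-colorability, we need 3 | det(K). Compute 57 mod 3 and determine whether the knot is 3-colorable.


Step 1: A knot is p-colorable if and only if p divides its determinant.
Step 2: Compute 57 mod 3.
57 = 19 * 3 + 0
Step 3: 57 mod 3 = 0
Step 4: The knot is 3-colorable: yes

0


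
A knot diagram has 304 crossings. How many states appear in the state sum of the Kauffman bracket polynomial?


Each crossing contributes 2 choices (A-smoothing or B-smoothing).
Total states = 2^304 = 32592575621351777380295131014550050576823494298654980010178247189670100796213387298934358016

32592575621351777380295131014550050576823494298654980010178247189670100796213387298934358016


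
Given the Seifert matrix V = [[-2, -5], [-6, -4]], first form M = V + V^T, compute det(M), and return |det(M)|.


Step 1: Form V + V^T where V = [[-2, -5], [-6, -4]]
  V^T = [[-2, -6], [-5, -4]]
  V + V^T = [[-4, -11], [-11, -8]]
Step 2: det(V + V^T) = (-4)*(-8) - (-11)*(-11)
  = 32 - 121 = -89
Step 3: Knot determinant = |det(V + V^T)| = |-89| = 89

89


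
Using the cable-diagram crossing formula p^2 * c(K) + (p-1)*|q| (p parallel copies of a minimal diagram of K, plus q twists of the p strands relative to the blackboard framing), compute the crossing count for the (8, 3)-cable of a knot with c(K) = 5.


Step 1: Each of the c(K) crossings of the companion diagram becomes p*p = p^2 crossings among the p parallel strands, and each of the |q| twists s_1 s_2 ... s_(p-1) adds (p-1) crossings.
  Crossings = p^2 * c(K) + (p-1)*|q|
Step 2: = 8^2 * 5 + (8-1)*3
Step 3: = 64*5 + 7*3
Step 4: = 320 + 21 = 341

341


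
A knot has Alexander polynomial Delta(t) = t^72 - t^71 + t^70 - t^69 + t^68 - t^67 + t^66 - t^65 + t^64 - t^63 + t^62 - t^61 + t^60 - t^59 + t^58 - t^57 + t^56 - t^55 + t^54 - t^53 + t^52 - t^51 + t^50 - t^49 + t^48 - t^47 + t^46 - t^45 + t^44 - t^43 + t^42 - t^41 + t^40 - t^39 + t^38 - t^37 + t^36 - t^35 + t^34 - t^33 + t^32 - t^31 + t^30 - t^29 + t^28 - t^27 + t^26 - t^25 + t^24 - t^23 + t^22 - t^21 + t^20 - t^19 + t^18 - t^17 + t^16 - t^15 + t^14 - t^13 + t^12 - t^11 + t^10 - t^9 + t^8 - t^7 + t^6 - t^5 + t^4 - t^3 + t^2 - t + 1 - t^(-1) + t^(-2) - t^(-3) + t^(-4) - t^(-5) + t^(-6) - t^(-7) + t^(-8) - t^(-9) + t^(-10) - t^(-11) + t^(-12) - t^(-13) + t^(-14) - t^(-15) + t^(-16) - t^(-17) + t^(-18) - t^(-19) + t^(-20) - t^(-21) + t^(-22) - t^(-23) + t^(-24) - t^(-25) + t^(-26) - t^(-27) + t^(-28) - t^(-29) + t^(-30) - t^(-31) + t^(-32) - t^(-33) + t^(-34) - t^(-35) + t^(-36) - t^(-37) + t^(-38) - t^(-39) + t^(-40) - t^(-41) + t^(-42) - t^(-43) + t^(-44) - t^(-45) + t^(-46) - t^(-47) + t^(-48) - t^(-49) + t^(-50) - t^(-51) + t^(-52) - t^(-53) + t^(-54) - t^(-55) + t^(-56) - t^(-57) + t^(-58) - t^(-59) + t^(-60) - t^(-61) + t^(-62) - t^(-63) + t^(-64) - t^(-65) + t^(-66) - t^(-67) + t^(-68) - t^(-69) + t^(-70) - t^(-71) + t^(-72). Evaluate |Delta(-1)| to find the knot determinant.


Step 1: The polynomial has 145 terms with alternating signs, exponents from 72 down to -72.
Step 2: Substitute t = -1. The i-th term has coefficient (-1)^i and exponent (m-i),
  so its value is (-1)^i * (-1)^(m-i) = (-1)^m = 1 for every i.
Step 3: All 145 terms equal 1, so Delta(-1) = 145 * (1) = 145
Step 4: |Delta(-1)| = 145

145


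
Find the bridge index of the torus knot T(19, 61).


The bridge number of T(p,q) is min(p,q).
min(19, 61) = 19

19


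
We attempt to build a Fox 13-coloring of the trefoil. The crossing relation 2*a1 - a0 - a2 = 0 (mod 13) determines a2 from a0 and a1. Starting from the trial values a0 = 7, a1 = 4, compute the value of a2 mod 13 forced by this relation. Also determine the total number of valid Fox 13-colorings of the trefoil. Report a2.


Step 1: Apply the given crossing relation 2*a1 - a0 - a2 = 0 (mod 13).
  a2 = 2*a1 - a0 mod 13
  a2 = 2*4 - 7 mod 13
  a2 = 8 - 7 mod 13
  a2 = 1 mod 13 = 1
Step 2: The trefoil has determinant 3.
  Number of Fox p-colorings (p prime) is p^2 if p = 3, else p.
  Since 13 does not divide 3, only trivial (constant) colorings exist.
  (So the trial a0 = 7, a1 = 4 with a0 != a1 does NOT extend to a valid coloring of the whole trefoil: the other two crossing relations require 3*(a1 - a0) = 0 (mod 13), which fails.)
  Total colorings = 13
Step 3: a2 = 1, total Fox 13-colorings = 13

1


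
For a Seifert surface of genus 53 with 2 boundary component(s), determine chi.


chi = 2 - 2g - b
= 2 - 2*53 - 2
= 2 - 106 - 2 = -106

-106


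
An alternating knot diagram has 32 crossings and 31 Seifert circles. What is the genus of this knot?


For alternating knots, g = (c - s + 1)/2.
= (32 - 31 + 1)/2
= 2/2 = 1

1


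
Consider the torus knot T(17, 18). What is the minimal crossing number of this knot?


For a torus knot T(p, q) with gcd(p,q)=1,
the crossing number is min(p*(q-1), q*(p-1)).
p*(q-1) = 17*17 = 289
q*(p-1) = 18*16 = 288
min(289, 288) = 288

288


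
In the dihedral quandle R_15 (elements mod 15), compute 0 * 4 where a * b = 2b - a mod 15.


0 * 4 = 2*4 - 0 mod 15
= 8 - 0 mod 15
= 8 mod 15 = 8

8


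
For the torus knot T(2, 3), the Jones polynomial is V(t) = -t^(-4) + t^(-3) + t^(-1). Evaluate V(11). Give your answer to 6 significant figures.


Substituting t = 11 into V(t) = -t^(-4) + t^(-3) + t^(-1):
  (-)t^(-4) = -6.83013e-05
  (+)t^(-3) = 0.000751315
  (+)t^(-1) = 0.0909091
Sum = (-6.83013e-05) + (0.000751315) + (0.0909091)
= 0.09159210436
Rounded to 6 significant figures: 0.0915921

0.0915921


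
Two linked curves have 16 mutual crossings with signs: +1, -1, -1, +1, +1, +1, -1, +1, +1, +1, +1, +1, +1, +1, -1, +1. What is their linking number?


Step 1: Count positive crossings: 12
Step 2: Count negative crossings: 4
Step 3: Sum of signs = 12 - 4 = 8
Step 4: Linking number = sum/2 = 8/2 = 4

4


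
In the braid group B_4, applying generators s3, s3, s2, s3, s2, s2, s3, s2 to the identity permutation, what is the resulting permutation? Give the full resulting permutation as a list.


Starting with identity [1, 2, 3, 4].
Apply generators in sequence:
  After s3: [1, 2, 4, 3]
  After s3: [1, 2, 3, 4]
  After s2: [1, 3, 2, 4]
  After s3: [1, 3, 4, 2]
  After s2: [1, 4, 3, 2]
  After s2: [1, 3, 4, 2]
  After s3: [1, 3, 2, 4]
  After s2: [1, 2, 3, 4]
Final permutation: [1, 2, 3, 4]

[1, 2, 3, 4]
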